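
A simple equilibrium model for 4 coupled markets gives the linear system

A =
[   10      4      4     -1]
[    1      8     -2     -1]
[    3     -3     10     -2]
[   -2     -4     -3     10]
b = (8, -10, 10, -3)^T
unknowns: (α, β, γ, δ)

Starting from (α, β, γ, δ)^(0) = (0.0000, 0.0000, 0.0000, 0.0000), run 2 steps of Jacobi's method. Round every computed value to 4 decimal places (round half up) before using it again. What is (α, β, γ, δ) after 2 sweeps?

Iteration 1:
  α = (8 - (4)·0.0000 - (4)·0.0000 - (-1)·0.0000) / (10) = 0.8000
  β = (-10 - (1)·0.0000 - (-2)·0.0000 - (-1)·0.0000) / (8) = -1.2500
  γ = (10 - (3)·0.0000 - (-3)·0.0000 - (-2)·0.0000) / (10) = 1.0000
  δ = (-3 - (-2)·0.0000 - (-4)·0.0000 - (-3)·0.0000) / (10) = -0.3000
Iteration 2:
  α = (8 - (4)·-1.2500 - (4)·1.0000 - (-1)·-0.3000) / (10) = 0.8700
  β = (-10 - (1)·0.8000 - (-2)·1.0000 - (-1)·-0.3000) / (8) = -1.1375
  γ = (10 - (3)·0.8000 - (-3)·-1.2500 - (-2)·-0.3000) / (10) = 0.3250
  δ = (-3 - (-2)·0.8000 - (-4)·-1.2500 - (-3)·1.0000) / (10) = -0.3400

(0.8700, -1.1375, 0.3250, -0.3400)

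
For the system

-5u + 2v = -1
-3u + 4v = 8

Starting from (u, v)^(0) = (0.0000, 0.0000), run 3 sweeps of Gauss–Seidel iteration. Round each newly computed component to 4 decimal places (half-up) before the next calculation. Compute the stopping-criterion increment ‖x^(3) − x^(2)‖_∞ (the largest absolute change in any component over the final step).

Iteration 1:
  u = (-1 - (2)·0.0000) / (-5) = 0.2000
  v = (8 - (-3)·0.2000) / (4) = 2.1500
Iteration 2:
  u = (-1 - (2)·2.1500) / (-5) = 1.0600
  v = (8 - (-3)·1.0600) / (4) = 2.7950
Iteration 3:
  u = (-1 - (2)·2.7950) / (-5) = 1.3180
  v = (8 - (-3)·1.3180) / (4) = 2.9885
Change: (0.2580, 0.1935) → max |·| = 0.2580

0.2580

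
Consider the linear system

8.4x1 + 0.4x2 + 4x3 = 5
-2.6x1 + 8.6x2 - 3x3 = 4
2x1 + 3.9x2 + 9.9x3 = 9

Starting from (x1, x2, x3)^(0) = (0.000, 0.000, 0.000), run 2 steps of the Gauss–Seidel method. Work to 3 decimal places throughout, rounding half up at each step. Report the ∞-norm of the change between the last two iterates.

Iteration 1:
  x1 = (5 - (0.4)·0.000 - (4)·0.000) / (8.4) = 0.595
  x2 = (4 - (-2.6)·0.595 - (-3)·0.000) / (8.6) = 0.645
  x3 = (9 - (2)·0.595 - (3.9)·0.645) / (9.9) = 0.535
Iteration 2:
  x1 = (5 - (0.4)·0.645 - (4)·0.535) / (8.4) = 0.310
  x2 = (4 - (-2.6)·0.310 - (-3)·0.535) / (8.6) = 0.745
  x3 = (9 - (2)·0.310 - (3.9)·0.745) / (9.9) = 0.553
Change: (-0.285, 0.100, 0.018) → max |·| = 0.285

0.285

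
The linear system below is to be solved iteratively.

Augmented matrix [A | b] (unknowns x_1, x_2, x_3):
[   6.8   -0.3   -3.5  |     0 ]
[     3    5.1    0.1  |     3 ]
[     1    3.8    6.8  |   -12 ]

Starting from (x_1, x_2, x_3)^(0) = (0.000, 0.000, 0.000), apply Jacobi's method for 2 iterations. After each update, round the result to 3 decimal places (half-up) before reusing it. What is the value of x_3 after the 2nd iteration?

Iteration 1:
  x_1 = (0 - (-0.3)·0.000 - (-3.5)·0.000) / (6.8) = 0.000
  x_2 = (3 - (3)·0.000 - (0.1)·0.000) / (5.1) = 0.588
  x_3 = (-12 - (1)·0.000 - (3.8)·0.000) / (6.8) = -1.765
Iteration 2:
  x_1 = (0 - (-0.3)·0.588 - (-3.5)·-1.765) / (6.8) = -0.883
  x_2 = (3 - (3)·0.000 - (0.1)·-1.765) / (5.1) = 0.623
  x_3 = (-12 - (1)·0.000 - (3.8)·0.588) / (6.8) = -2.093

-2.093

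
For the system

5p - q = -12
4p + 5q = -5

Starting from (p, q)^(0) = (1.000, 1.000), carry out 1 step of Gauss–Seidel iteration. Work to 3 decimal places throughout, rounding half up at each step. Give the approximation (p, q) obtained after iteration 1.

Iteration 1:
  p = (-12 - (-1)·1.000) / (5) = -2.200
  q = (-5 - (4)·-2.200) / (5) = 0.760

(-2.200, 0.760)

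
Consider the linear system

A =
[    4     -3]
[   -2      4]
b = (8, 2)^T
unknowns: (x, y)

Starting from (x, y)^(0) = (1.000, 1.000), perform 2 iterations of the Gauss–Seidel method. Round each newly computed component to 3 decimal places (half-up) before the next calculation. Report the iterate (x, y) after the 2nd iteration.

Iteration 1:
  x = (8 - (-3)·1.000) / (4) = 2.750
  y = (2 - (-2)·2.750) / (4) = 1.875
Iteration 2:
  x = (8 - (-3)·1.875) / (4) = 3.406
  y = (2 - (-2)·3.406) / (4) = 2.203

(3.406, 2.203)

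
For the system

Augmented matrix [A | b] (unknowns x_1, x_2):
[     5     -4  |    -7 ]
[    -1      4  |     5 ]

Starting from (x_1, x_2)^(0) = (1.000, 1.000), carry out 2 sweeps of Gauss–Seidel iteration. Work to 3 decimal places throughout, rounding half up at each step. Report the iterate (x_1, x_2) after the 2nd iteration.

Iteration 1:
  x_1 = (-7 - (-4)·1.000) / (5) = -0.600
  x_2 = (5 - (-1)·-0.600) / (4) = 1.100
Iteration 2:
  x_1 = (-7 - (-4)·1.100) / (5) = -0.520
  x_2 = (5 - (-1)·-0.520) / (4) = 1.120

(-0.520, 1.120)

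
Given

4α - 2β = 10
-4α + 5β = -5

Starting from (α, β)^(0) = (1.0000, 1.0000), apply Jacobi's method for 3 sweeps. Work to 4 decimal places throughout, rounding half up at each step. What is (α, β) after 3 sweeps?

Iteration 1:
  α = (10 - (-2)·1.0000) / (4) = 3.0000
  β = (-5 - (-4)·1.0000) / (5) = -0.2000
Iteration 2:
  α = (10 - (-2)·-0.2000) / (4) = 2.4000
  β = (-5 - (-4)·3.0000) / (5) = 1.4000
Iteration 3:
  α = (10 - (-2)·1.4000) / (4) = 3.2000
  β = (-5 - (-4)·2.4000) / (5) = 0.9200

(3.2000, 0.9200)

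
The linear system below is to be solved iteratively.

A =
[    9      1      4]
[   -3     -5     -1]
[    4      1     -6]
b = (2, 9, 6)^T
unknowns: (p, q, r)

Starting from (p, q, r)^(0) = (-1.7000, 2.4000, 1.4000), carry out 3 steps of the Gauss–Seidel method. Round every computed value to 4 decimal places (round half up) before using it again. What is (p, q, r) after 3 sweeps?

Iteration 1:
  p = (2 - (1)·2.4000 - (4)·1.4000) / (9) = -0.6667
  q = (9 - (-3)·-0.6667 - (-1)·1.4000) / (-5) = -1.6800
  r = (6 - (4)·-0.6667 - (1)·-1.6800) / (-6) = -1.7245
Iteration 2:
  p = (2 - (1)·-1.6800 - (4)·-1.7245) / (9) = 1.1753
  q = (9 - (-3)·1.1753 - (-1)·-1.7245) / (-5) = -2.1603
  r = (6 - (4)·1.1753 - (1)·-2.1603) / (-6) = -0.5765
Iteration 3:
  p = (2 - (1)·-2.1603 - (4)·-0.5765) / (9) = 0.7185
  q = (9 - (-3)·0.7185 - (-1)·-0.5765) / (-5) = -2.1158
  r = (6 - (4)·0.7185 - (1)·-2.1158) / (-6) = -0.8736

(0.7185, -2.1158, -0.8736)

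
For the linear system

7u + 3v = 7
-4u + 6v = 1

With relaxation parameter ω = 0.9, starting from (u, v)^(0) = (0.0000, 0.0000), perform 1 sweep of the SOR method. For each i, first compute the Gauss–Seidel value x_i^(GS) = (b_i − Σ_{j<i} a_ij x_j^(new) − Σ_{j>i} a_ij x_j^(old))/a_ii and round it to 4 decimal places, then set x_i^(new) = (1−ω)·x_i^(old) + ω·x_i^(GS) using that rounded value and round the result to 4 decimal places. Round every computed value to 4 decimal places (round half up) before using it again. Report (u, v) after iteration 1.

(0.9000, 0.6900)

Iteration 1:
  u: GS value = (7 - (3)·0.0000) / (7) = 1.0000;  u ← (1−ω)·0.0000 + ω·1.0000 = 0.9000
  v: GS value = (1 - (-4)·0.9000) / (6) = 0.7667;  v ← (1−ω)·0.0000 + ω·0.7667 = 0.6900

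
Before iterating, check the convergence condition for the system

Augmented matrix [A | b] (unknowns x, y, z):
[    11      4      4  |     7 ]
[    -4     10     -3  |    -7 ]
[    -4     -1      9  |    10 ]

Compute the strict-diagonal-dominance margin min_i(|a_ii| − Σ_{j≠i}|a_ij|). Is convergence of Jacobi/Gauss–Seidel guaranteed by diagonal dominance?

row 1: |11| − (4+4) = 3
row 2: |10| − (4+3) = 3
row 3: |9| − (4+1) = 4
minimum over rows = 3 → strictly diagonally dominant (convergence guaranteed)

3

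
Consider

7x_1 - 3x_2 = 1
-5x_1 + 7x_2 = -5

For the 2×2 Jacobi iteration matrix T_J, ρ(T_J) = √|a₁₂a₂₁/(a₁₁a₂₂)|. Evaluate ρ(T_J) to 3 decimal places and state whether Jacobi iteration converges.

a₁₂a₂₁/(a₁₁a₂₂) = (-3)·(-5) / ((7)·(7)) = 0.306122
ρ = √|0.306122| = √0.306122 = 0.553
ρ < 1, so Jacobi converges

0.553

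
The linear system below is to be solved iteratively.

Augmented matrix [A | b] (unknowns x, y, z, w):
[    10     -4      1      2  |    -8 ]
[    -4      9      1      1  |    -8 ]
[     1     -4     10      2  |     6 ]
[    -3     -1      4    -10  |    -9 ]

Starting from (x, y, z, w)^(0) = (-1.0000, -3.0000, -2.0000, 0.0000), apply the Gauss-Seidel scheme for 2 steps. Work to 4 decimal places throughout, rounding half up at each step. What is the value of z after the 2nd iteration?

-0.3062

Iteration 1:
  x = (-8 - (-4)·-3.0000 - (1)·-2.0000 - (2)·0.0000) / (10) = -1.8000
  y = (-8 - (-4)·-1.8000 - (1)·-2.0000 - (1)·0.0000) / (9) = -1.4667
  z = (6 - (1)·-1.8000 - (-4)·-1.4667 - (2)·0.0000) / (10) = 0.1933
  w = (-9 - (-3)·-1.8000 - (-1)·-1.4667 - (4)·0.1933) / (-10) = 1.6640
Iteration 2:
  x = (-8 - (-4)·-1.4667 - (1)·0.1933 - (2)·1.6640) / (10) = -1.7388
  y = (-8 - (-4)·-1.7388 - (1)·0.1933 - (1)·1.6640) / (9) = -1.8681
  z = (6 - (1)·-1.7388 - (-4)·-1.8681 - (2)·1.6640) / (10) = -0.3062
  w = (-9 - (-3)·-1.7388 - (-1)·-1.8681 - (4)·-0.3062) / (-10) = 1.4860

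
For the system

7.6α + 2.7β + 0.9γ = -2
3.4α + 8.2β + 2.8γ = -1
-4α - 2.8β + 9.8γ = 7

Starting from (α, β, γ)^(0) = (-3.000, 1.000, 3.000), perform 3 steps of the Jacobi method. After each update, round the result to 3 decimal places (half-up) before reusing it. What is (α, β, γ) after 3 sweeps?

Iteration 1:
  α = (-2 - (2.7)·1.000 - (0.9)·3.000) / (7.6) = -0.974
  β = (-1 - (3.4)·-3.000 - (2.8)·3.000) / (8.2) = 0.098
  γ = (7 - (-4)·-3.000 - (-2.8)·1.000) / (9.8) = -0.224
Iteration 2:
  α = (-2 - (2.7)·0.098 - (0.9)·-0.224) / (7.6) = -0.271
  β = (-1 - (3.4)·-0.974 - (2.8)·-0.224) / (8.2) = 0.358
  γ = (7 - (-4)·-0.974 - (-2.8)·0.098) / (9.8) = 0.345
Iteration 3:
  α = (-2 - (2.7)·0.358 - (0.9)·0.345) / (7.6) = -0.431
  β = (-1 - (3.4)·-0.271 - (2.8)·0.345) / (8.2) = -0.127
  γ = (7 - (-4)·-0.271 - (-2.8)·0.358) / (9.8) = 0.706

(-0.431, -0.127, 0.706)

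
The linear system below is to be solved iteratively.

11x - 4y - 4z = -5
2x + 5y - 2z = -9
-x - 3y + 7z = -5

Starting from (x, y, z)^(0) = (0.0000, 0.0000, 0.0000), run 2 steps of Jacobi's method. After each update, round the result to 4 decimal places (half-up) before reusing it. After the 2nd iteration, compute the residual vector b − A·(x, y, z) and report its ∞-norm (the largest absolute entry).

Iteration 1:
  x = (-5 - (-4)·0.0000 - (-4)·0.0000) / (11) = -0.4545
  y = (-9 - (2)·0.0000 - (-2)·0.0000) / (5) = -1.8000
  z = (-5 - (-1)·0.0000 - (-3)·0.0000) / (7) = -0.7143
Iteration 2:
  x = (-5 - (-4)·-1.8000 - (-4)·-0.7143) / (11) = -1.3688
  y = (-9 - (2)·-0.4545 - (-2)·-0.7143) / (5) = -1.9039
  z = (-5 - (-1)·-0.4545 - (-3)·-1.8000) / (7) = -1.5506
Residual b − A·x = (-3.7612, 0.1559, -1.2263); ∞-norm = 3.7612

3.7612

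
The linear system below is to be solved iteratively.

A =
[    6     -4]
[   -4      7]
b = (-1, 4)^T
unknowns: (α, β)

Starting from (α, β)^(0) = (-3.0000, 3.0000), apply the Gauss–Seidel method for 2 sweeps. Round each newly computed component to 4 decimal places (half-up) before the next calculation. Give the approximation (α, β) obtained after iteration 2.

Iteration 1:
  α = (-1 - (-4)·3.0000) / (6) = 1.8333
  β = (4 - (-4)·1.8333) / (7) = 1.6190
Iteration 2:
  α = (-1 - (-4)·1.6190) / (6) = 0.9127
  β = (4 - (-4)·0.9127) / (7) = 1.0930

(0.9127, 1.0930)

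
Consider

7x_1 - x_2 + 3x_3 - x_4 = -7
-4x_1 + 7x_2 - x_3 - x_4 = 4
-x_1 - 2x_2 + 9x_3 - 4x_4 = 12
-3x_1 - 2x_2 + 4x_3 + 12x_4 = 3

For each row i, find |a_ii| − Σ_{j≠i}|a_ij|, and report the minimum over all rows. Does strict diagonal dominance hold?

1

row 1: |7| − (1+3+1) = 2
row 2: |7| − (4+1+1) = 1
row 3: |9| − (1+2+4) = 2
row 4: |12| − (3+2+4) = 3
minimum over rows = 1 → strictly diagonally dominant (convergence guaranteed)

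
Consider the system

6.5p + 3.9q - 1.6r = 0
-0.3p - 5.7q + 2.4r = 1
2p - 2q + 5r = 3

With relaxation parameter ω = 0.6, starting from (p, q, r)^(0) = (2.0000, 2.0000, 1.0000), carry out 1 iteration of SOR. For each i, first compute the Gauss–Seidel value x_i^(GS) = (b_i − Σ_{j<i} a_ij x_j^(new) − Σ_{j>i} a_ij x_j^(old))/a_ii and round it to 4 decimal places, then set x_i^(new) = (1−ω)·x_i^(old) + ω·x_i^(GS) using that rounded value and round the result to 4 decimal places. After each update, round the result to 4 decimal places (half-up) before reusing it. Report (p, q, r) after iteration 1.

Iteration 1:
  p: GS value = (0 - (3.9)·2.0000 - (-1.6)·1.0000) / (6.5) = -0.9538;  p ← (1−ω)·2.0000 + ω·-0.9538 = 0.2277
  q: GS value = (1 - (-0.3)·0.2277 - (2.4)·1.0000) / (-5.7) = 0.2336;  q ← (1−ω)·2.0000 + ω·0.2336 = 0.9402
  r: GS value = (3 - (2)·0.2277 - (-2)·0.9402) / (5) = 0.8850;  r ← (1−ω)·1.0000 + ω·0.8850 = 0.9310

(0.2277, 0.9402, 0.9310)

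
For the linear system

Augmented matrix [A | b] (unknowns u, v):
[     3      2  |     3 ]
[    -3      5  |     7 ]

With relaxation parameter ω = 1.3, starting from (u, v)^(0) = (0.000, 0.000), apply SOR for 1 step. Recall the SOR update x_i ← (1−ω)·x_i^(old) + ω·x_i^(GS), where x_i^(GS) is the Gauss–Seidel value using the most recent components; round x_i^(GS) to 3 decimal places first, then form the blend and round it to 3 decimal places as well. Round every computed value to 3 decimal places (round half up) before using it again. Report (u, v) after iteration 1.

Iteration 1:
  u: GS value = (3 - (2)·0.000) / (3) = 1.000;  u ← (1−ω)·0.000 + ω·1.000 = 1.300
  v: GS value = (7 - (-3)·1.300) / (5) = 2.180;  v ← (1−ω)·0.000 + ω·2.180 = 2.834

(1.300, 2.834)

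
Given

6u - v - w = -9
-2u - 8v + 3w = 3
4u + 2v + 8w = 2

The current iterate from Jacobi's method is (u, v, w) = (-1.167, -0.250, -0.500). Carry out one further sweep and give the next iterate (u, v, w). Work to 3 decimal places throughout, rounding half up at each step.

One sweep:
  u = (-9 - (-1)·-0.250 - (-1)·-0.500) / (6) = -1.625
  v = (3 - (-2)·-1.167 - (3)·-0.500) / (-8) = -0.271
  w = (2 - (4)·-1.167 - (2)·-0.250) / (8) = 0.896

(-1.625, -0.271, 0.896)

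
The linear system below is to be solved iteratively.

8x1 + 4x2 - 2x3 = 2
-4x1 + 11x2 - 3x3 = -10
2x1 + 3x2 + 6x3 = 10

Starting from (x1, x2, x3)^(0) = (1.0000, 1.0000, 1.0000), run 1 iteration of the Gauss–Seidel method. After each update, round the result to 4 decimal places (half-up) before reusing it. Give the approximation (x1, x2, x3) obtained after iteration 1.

(0.0000, -0.6364, 1.9849)

Iteration 1:
  x1 = (2 - (4)·1.0000 - (-2)·1.0000) / (8) = 0.0000
  x2 = (-10 - (-4)·0.0000 - (-3)·1.0000) / (11) = -0.6364
  x3 = (10 - (2)·0.0000 - (3)·-0.6364) / (6) = 1.9849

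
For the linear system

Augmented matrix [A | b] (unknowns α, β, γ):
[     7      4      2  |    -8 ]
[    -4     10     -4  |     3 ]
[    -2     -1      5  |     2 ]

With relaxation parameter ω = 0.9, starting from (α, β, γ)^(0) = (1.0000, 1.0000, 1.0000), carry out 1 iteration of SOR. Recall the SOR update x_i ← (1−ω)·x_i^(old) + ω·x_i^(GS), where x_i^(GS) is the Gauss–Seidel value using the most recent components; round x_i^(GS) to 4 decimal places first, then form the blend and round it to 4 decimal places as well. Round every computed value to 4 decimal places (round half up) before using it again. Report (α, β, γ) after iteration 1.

Iteration 1:
  α: GS value = (-8 - (4)·1.0000 - (2)·1.0000) / (7) = -2.0000;  α ← (1−ω)·1.0000 + ω·-2.0000 = -1.7000
  β: GS value = (3 - (-4)·-1.7000 - (-4)·1.0000) / (10) = 0.0200;  β ← (1−ω)·1.0000 + ω·0.0200 = 0.1180
  γ: GS value = (2 - (-2)·-1.7000 - (-1)·0.1180) / (5) = -0.2564;  γ ← (1−ω)·1.0000 + ω·-0.2564 = -0.1308

(-1.7000, 0.1180, -0.1308)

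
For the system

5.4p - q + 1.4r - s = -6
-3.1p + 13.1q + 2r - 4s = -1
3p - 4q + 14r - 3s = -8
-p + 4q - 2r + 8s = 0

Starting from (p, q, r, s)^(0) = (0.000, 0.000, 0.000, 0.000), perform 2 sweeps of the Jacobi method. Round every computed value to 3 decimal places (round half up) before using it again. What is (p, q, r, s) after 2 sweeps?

Iteration 1:
  p = (-6 - (-1)·0.000 - (1.4)·0.000 - (-1)·0.000) / (5.4) = -1.111
  q = (-1 - (-3.1)·0.000 - (2)·0.000 - (-4)·0.000) / (13.1) = -0.076
  r = (-8 - (3)·0.000 - (-4)·0.000 - (-3)·0.000) / (14) = -0.571
  s = (0 - (-1)·0.000 - (4)·0.000 - (-2)·0.000) / (8) = 0.000
Iteration 2:
  p = (-6 - (-1)·-0.076 - (1.4)·-0.571 - (-1)·0.000) / (5.4) = -0.977
  q = (-1 - (-3.1)·-1.111 - (2)·-0.571 - (-4)·0.000) / (13.1) = -0.252
  r = (-8 - (3)·-1.111 - (-4)·-0.076 - (-3)·0.000) / (14) = -0.355
  s = (0 - (-1)·-1.111 - (4)·-0.076 - (-2)·-0.571) / (8) = -0.244

(-0.977, -0.252, -0.355, -0.244)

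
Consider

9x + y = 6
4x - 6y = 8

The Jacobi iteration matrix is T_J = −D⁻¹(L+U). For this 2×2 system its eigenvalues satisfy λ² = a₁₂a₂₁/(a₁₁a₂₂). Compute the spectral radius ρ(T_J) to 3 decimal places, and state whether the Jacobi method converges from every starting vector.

0.272

a₁₂a₂₁/(a₁₁a₂₂) = (1)·(4) / ((9)·(-6)) = -0.074074
ρ = √|-0.074074| = √0.074074 = 0.272
ρ < 1, so Jacobi converges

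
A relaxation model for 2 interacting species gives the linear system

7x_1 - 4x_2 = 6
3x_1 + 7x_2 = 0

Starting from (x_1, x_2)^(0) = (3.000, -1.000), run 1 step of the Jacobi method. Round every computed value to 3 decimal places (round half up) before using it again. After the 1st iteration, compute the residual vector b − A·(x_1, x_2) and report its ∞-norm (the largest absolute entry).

Iteration 1:
  x_1 = (6 - (-4)·-1.000) / (7) = 0.286
  x_2 = (0 - (3)·3.000) / (7) = -1.286
Residual b − A·x = (-1.146, 8.144); ∞-norm = 8.144

8.144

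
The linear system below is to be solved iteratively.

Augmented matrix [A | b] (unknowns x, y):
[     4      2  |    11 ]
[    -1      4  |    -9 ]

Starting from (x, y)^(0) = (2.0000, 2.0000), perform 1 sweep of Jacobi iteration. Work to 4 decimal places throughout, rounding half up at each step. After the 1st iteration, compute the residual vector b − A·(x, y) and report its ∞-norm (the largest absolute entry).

7.5000

Iteration 1:
  x = (11 - (2)·2.0000) / (4) = 1.7500
  y = (-9 - (-1)·2.0000) / (4) = -1.7500
Residual b − A·x = (7.5000, -0.2500); ∞-norm = 7.5000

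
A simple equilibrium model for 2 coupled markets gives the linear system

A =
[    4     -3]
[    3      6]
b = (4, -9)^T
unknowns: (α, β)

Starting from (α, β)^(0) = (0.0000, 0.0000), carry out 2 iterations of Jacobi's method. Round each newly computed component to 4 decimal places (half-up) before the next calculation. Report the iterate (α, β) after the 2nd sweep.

Iteration 1:
  α = (4 - (-3)·0.0000) / (4) = 1.0000
  β = (-9 - (3)·0.0000) / (6) = -1.5000
Iteration 2:
  α = (4 - (-3)·-1.5000) / (4) = -0.1250
  β = (-9 - (3)·1.0000) / (6) = -2.0000

(-0.1250, -2.0000)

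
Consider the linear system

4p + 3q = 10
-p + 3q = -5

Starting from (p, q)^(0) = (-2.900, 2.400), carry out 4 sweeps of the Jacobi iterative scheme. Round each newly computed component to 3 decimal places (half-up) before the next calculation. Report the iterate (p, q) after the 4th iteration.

(2.631, -0.475)

Iteration 1:
  p = (10 - (3)·2.400) / (4) = 0.700
  q = (-5 - (-1)·-2.900) / (3) = -2.633
Iteration 2:
  p = (10 - (3)·-2.633) / (4) = 4.475
  q = (-5 - (-1)·0.700) / (3) = -1.433
Iteration 3:
  p = (10 - (3)·-1.433) / (4) = 3.575
  q = (-5 - (-1)·4.475) / (3) = -0.175
Iteration 4:
  p = (10 - (3)·-0.175) / (4) = 2.631
  q = (-5 - (-1)·3.575) / (3) = -0.475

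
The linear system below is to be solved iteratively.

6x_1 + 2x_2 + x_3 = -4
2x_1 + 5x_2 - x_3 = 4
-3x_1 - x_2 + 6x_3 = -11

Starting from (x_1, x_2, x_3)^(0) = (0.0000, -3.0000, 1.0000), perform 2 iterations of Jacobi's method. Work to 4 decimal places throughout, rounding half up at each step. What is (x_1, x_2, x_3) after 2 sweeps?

Iteration 1:
  x_1 = (-4 - (2)·-3.0000 - (1)·1.0000) / (6) = 0.1667
  x_2 = (4 - (2)·0.0000 - (-1)·1.0000) / (5) = 1.0000
  x_3 = (-11 - (-3)·0.0000 - (-1)·-3.0000) / (6) = -2.3333
Iteration 2:
  x_1 = (-4 - (2)·1.0000 - (1)·-2.3333) / (6) = -0.6111
  x_2 = (4 - (2)·0.1667 - (-1)·-2.3333) / (5) = 0.2667
  x_3 = (-11 - (-3)·0.1667 - (-1)·1.0000) / (6) = -1.5833

(-0.6111, 0.2667, -1.5833)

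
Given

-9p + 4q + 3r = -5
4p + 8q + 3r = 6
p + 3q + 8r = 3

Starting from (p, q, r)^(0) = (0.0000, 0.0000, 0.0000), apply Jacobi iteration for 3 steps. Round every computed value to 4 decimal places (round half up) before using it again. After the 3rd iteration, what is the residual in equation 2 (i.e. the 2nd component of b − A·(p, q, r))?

0.9131

Iteration 1:
  p = (-5 - (4)·0.0000 - (3)·0.0000) / (-9) = 0.5556
  q = (6 - (4)·0.0000 - (3)·0.0000) / (8) = 0.7500
  r = (3 - (1)·0.0000 - (3)·0.0000) / (8) = 0.3750
Iteration 2:
  p = (-5 - (4)·0.7500 - (3)·0.3750) / (-9) = 1.0139
  q = (6 - (4)·0.5556 - (3)·0.3750) / (8) = 0.3316
  r = (3 - (1)·0.5556 - (3)·0.7500) / (8) = 0.0243
Iteration 3:
  p = (-5 - (4)·0.3316 - (3)·0.0243) / (-9) = 0.7110
  q = (6 - (4)·1.0139 - (3)·0.0243) / (8) = 0.2339
  r = (3 - (1)·1.0139 - (3)·0.3316) / (8) = 0.1239
Residual b − A·x = (0.0917, 0.9131, 0.5961)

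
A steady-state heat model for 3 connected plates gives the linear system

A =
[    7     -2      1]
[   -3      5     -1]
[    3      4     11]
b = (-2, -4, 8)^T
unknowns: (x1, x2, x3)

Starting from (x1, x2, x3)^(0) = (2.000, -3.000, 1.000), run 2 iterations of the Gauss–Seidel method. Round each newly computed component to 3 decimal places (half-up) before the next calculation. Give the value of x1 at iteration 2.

-0.903

Iteration 1:
  x1 = (-2 - (-2)·-3.000 - (1)·1.000) / (7) = -1.286
  x2 = (-4 - (-3)·-1.286 - (-1)·1.000) / (5) = -1.372
  x3 = (8 - (3)·-1.286 - (4)·-1.372) / (11) = 1.577
Iteration 2:
  x1 = (-2 - (-2)·-1.372 - (1)·1.577) / (7) = -0.903
  x2 = (-4 - (-3)·-0.903 - (-1)·1.577) / (5) = -1.026
  x3 = (8 - (3)·-0.903 - (4)·-1.026) / (11) = 1.347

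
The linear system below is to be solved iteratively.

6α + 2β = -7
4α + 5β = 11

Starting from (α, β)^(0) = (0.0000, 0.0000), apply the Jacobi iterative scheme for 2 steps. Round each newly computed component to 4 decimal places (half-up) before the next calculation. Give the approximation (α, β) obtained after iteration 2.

Iteration 1:
  α = (-7 - (2)·0.0000) / (6) = -1.1667
  β = (11 - (4)·0.0000) / (5) = 2.2000
Iteration 2:
  α = (-7 - (2)·2.2000) / (6) = -1.9000
  β = (11 - (4)·-1.1667) / (5) = 3.1334

(-1.9000, 3.1334)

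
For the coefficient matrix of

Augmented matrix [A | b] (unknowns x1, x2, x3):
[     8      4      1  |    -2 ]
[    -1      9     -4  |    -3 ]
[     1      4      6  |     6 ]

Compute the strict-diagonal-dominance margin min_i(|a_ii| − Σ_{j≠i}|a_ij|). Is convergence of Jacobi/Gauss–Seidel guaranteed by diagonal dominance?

row 1: |8| − (4+1) = 3
row 2: |9| − (1+4) = 4
row 3: |6| − (1+4) = 1
minimum over rows = 1 → strictly diagonally dominant (convergence guaranteed)

1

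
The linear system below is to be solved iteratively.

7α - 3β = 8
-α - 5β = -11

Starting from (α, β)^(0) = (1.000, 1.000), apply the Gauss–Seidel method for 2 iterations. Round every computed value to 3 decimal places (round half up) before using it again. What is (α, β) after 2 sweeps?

Iteration 1:
  α = (8 - (-3)·1.000) / (7) = 1.571
  β = (-11 - (-1)·1.571) / (-5) = 1.886
Iteration 2:
  α = (8 - (-3)·1.886) / (7) = 1.951
  β = (-11 - (-1)·1.951) / (-5) = 1.810

(1.951, 1.810)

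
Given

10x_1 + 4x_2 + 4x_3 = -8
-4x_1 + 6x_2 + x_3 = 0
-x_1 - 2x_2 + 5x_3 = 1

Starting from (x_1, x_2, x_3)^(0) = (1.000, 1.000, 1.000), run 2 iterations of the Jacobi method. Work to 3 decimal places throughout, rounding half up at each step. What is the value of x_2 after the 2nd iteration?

-1.200

Iteration 1:
  x_1 = (-8 - (4)·1.000 - (4)·1.000) / (10) = -1.600
  x_2 = (0 - (-4)·1.000 - (1)·1.000) / (6) = 0.500
  x_3 = (1 - (-1)·1.000 - (-2)·1.000) / (5) = 0.800
Iteration 2:
  x_1 = (-8 - (4)·0.500 - (4)·0.800) / (10) = -1.320
  x_2 = (0 - (-4)·-1.600 - (1)·0.800) / (6) = -1.200
  x_3 = (1 - (-1)·-1.600 - (-2)·0.500) / (5) = 0.080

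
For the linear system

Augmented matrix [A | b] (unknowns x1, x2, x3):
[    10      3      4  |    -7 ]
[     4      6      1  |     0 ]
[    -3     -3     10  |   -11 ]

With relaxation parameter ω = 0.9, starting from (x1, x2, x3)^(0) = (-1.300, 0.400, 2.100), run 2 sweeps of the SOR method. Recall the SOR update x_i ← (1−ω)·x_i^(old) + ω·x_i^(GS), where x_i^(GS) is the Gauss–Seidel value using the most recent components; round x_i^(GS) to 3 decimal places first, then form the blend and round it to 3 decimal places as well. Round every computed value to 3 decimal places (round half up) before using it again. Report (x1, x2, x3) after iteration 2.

(-0.611, 0.591, -1.098)

Iteration 1:
  x1: GS value = (-7 - (3)·0.400 - (4)·2.100) / (10) = -1.660;  x1 ← (1−ω)·-1.300 + ω·-1.660 = -1.624
  x2: GS value = (0 - (4)·-1.624 - (1)·2.100) / (6) = 0.733;  x2 ← (1−ω)·0.400 + ω·0.733 = 0.700
  x3: GS value = (-11 - (-3)·-1.624 - (-3)·0.700) / (10) = -1.377;  x3 ← (1−ω)·2.100 + ω·-1.377 = -1.029
Iteration 2:
  x1: GS value = (-7 - (3)·0.700 - (4)·-1.029) / (10) = -0.498;  x1 ← (1−ω)·-1.624 + ω·-0.498 = -0.611
  x2: GS value = (0 - (4)·-0.611 - (1)·-1.029) / (6) = 0.579;  x2 ← (1−ω)·0.700 + ω·0.579 = 0.591
  x3: GS value = (-11 - (-3)·-0.611 - (-3)·0.591) / (10) = -1.106;  x3 ← (1−ω)·-1.029 + ω·-1.106 = -1.098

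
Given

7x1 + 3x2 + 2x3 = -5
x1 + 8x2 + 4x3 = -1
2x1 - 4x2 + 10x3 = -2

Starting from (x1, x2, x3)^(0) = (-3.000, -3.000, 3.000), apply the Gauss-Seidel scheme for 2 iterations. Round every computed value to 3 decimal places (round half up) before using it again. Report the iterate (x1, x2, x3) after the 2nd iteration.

(0.189, 0.240, -0.142)

Iteration 1:
  x1 = (-5 - (3)·-3.000 - (2)·3.000) / (7) = -0.286
  x2 = (-1 - (1)·-0.286 - (4)·3.000) / (8) = -1.589
  x3 = (-2 - (2)·-0.286 - (-4)·-1.589) / (10) = -0.778
Iteration 2:
  x1 = (-5 - (3)·-1.589 - (2)·-0.778) / (7) = 0.189
  x2 = (-1 - (1)·0.189 - (4)·-0.778) / (8) = 0.240
  x3 = (-2 - (2)·0.189 - (-4)·0.240) / (10) = -0.142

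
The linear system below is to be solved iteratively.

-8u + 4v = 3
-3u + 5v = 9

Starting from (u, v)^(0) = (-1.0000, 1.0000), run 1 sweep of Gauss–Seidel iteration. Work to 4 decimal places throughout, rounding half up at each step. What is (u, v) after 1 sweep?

(0.1250, 1.8750)

Iteration 1:
  u = (3 - (4)·1.0000) / (-8) = 0.1250
  v = (9 - (-3)·0.1250) / (5) = 1.8750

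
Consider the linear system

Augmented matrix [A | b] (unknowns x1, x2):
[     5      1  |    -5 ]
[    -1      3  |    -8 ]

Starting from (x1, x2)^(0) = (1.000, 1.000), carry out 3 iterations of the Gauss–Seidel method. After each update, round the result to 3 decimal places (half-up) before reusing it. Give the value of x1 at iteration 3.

Iteration 1:
  x1 = (-5 - (1)·1.000) / (5) = -1.200
  x2 = (-8 - (-1)·-1.200) / (3) = -3.067
Iteration 2:
  x1 = (-5 - (1)·-3.067) / (5) = -0.387
  x2 = (-8 - (-1)·-0.387) / (3) = -2.796
Iteration 3:
  x1 = (-5 - (1)·-2.796) / (5) = -0.441
  x2 = (-8 - (-1)·-0.441) / (3) = -2.814

-0.441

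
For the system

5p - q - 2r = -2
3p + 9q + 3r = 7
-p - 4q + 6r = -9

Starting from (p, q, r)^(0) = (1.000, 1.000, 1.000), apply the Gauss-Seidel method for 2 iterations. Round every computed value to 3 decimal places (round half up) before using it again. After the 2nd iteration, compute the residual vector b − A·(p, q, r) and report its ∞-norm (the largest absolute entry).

2.171

Iteration 1:
  p = (-2 - (-1)·1.000 - (-2)·1.000) / (5) = 0.200
  q = (7 - (3)·0.200 - (3)·1.000) / (9) = 0.378
  r = (-9 - (-1)·0.200 - (-4)·0.378) / (6) = -1.215
Iteration 2:
  p = (-2 - (-1)·0.378 - (-2)·-1.215) / (5) = -0.810
  q = (7 - (3)·-0.810 - (3)·-1.215) / (9) = 1.453
  r = (-9 - (-1)·-0.810 - (-4)·1.453) / (6) = -0.666
Residual b − A·x = (2.171, -1.649, -0.002); ∞-norm = 2.171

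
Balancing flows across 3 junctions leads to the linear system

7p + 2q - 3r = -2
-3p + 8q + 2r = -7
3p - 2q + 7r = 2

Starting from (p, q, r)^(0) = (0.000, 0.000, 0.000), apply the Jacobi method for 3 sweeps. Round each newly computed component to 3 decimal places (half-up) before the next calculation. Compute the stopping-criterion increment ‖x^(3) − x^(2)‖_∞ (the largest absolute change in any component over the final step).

0.211

Iteration 1:
  p = (-2 - (2)·0.000 - (-3)·0.000) / (7) = -0.286
  q = (-7 - (-3)·0.000 - (2)·0.000) / (8) = -0.875
  r = (2 - (3)·0.000 - (-2)·0.000) / (7) = 0.286
Iteration 2:
  p = (-2 - (2)·-0.875 - (-3)·0.286) / (7) = 0.087
  q = (-7 - (-3)·-0.286 - (2)·0.286) / (8) = -1.054
  r = (2 - (3)·-0.286 - (-2)·-0.875) / (7) = 0.158
Iteration 3:
  p = (-2 - (2)·-1.054 - (-3)·0.158) / (7) = 0.083
  q = (-7 - (-3)·0.087 - (2)·0.158) / (8) = -0.882
  r = (2 - (3)·0.087 - (-2)·-1.054) / (7) = -0.053
Change: (-0.004, 0.172, -0.211) → max |·| = 0.211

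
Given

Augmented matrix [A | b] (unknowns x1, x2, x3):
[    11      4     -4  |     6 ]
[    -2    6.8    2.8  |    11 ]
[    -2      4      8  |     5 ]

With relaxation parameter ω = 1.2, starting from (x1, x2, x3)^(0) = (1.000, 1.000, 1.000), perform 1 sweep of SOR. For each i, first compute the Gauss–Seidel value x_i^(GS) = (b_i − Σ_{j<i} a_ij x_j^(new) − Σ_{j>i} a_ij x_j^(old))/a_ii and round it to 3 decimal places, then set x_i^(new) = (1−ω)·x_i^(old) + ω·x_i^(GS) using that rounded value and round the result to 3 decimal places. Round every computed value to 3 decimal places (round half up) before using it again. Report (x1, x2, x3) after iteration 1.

(0.454, 1.407, -0.158)

Iteration 1:
  x1: GS value = (6 - (4)·1.000 - (-4)·1.000) / (11) = 0.545;  x1 ← (1−ω)·1.000 + ω·0.545 = 0.454
  x2: GS value = (11 - (-2)·0.454 - (2.8)·1.000) / (6.8) = 1.339;  x2 ← (1−ω)·1.000 + ω·1.339 = 1.407
  x3: GS value = (5 - (-2)·0.454 - (4)·1.407) / (8) = 0.035;  x3 ← (1−ω)·1.000 + ω·0.035 = -0.158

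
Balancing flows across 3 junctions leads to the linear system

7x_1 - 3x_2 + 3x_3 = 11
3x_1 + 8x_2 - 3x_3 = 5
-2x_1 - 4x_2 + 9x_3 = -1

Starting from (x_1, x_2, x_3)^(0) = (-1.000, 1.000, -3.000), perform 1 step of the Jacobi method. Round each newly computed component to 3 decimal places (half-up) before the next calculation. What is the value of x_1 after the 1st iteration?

Iteration 1:
  x_1 = (11 - (-3)·1.000 - (3)·-3.000) / (7) = 3.286
  x_2 = (5 - (3)·-1.000 - (-3)·-3.000) / (8) = -0.125
  x_3 = (-1 - (-2)·-1.000 - (-4)·1.000) / (9) = 0.111

3.286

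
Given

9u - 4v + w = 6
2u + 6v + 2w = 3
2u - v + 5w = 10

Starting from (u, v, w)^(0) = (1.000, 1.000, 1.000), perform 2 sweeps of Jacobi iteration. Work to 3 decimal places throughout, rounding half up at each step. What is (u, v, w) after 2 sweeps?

Iteration 1:
  u = (6 - (-4)·1.000 - (1)·1.000) / (9) = 1.000
  v = (3 - (2)·1.000 - (2)·1.000) / (6) = -0.167
  w = (10 - (2)·1.000 - (-1)·1.000) / (5) = 1.800
Iteration 2:
  u = (6 - (-4)·-0.167 - (1)·1.800) / (9) = 0.392
  v = (3 - (2)·1.000 - (2)·1.800) / (6) = -0.433
  w = (10 - (2)·1.000 - (-1)·-0.167) / (5) = 1.567

(0.392, -0.433, 1.567)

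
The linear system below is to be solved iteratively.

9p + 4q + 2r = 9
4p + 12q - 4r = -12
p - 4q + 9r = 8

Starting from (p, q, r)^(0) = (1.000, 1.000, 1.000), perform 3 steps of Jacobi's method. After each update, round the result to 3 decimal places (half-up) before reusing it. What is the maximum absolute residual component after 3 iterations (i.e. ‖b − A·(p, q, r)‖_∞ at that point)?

2.256

Iteration 1:
  p = (9 - (4)·1.000 - (2)·1.000) / (9) = 0.333
  q = (-12 - (4)·1.000 - (-4)·1.000) / (12) = -1.000
  r = (8 - (1)·1.000 - (-4)·1.000) / (9) = 1.222
Iteration 2:
  p = (9 - (4)·-1.000 - (2)·1.222) / (9) = 1.173
  q = (-12 - (4)·0.333 - (-4)·1.222) / (12) = -0.704
  r = (8 - (1)·0.333 - (-4)·-1.000) / (9) = 0.407
Iteration 3:
  p = (9 - (4)·-0.704 - (2)·0.407) / (9) = 1.222
  q = (-12 - (4)·1.173 - (-4)·0.407) / (12) = -1.255
  r = (8 - (1)·1.173 - (-4)·-0.704) / (9) = 0.446
Residual b − A·x = (2.130, -0.044, -2.256); ∞-norm = 2.256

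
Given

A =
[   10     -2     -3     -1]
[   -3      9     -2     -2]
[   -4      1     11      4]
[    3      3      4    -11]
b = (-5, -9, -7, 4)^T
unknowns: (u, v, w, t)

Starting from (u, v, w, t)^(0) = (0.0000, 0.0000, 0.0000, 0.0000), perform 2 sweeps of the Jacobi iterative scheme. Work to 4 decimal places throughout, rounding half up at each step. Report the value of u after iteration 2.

Iteration 1:
  u = (-5 - (-2)·0.0000 - (-3)·0.0000 - (-1)·0.0000) / (10) = -0.5000
  v = (-9 - (-3)·0.0000 - (-2)·0.0000 - (-2)·0.0000) / (9) = -1.0000
  w = (-7 - (-4)·0.0000 - (1)·0.0000 - (4)·0.0000) / (11) = -0.6364
  t = (4 - (3)·0.0000 - (3)·0.0000 - (4)·0.0000) / (-11) = -0.3636
Iteration 2:
  u = (-5 - (-2)·-1.0000 - (-3)·-0.6364 - (-1)·-0.3636) / (10) = -0.9273
  v = (-9 - (-3)·-0.5000 - (-2)·-0.6364 - (-2)·-0.3636) / (9) = -1.3889
  w = (-7 - (-4)·-0.5000 - (1)·-1.0000 - (4)·-0.3636) / (11) = -0.5951
  t = (4 - (3)·-0.5000 - (3)·-1.0000 - (4)·-0.6364) / (-11) = -1.0041

-0.9273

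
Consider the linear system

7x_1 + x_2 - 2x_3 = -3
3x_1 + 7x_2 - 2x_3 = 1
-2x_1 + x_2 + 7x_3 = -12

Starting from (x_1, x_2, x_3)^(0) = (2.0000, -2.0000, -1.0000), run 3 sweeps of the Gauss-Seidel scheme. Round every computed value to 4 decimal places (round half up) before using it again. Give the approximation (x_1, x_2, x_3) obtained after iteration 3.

(-1.0020, 0.0029, -2.0010)

Iteration 1:
  x_1 = (-3 - (1)·-2.0000 - (-2)·-1.0000) / (7) = -0.4286
  x_2 = (1 - (3)·-0.4286 - (-2)·-1.0000) / (7) = 0.0408
  x_3 = (-12 - (-2)·-0.4286 - (1)·0.0408) / (7) = -1.8426
Iteration 2:
  x_1 = (-3 - (1)·0.0408 - (-2)·-1.8426) / (7) = -0.9609
  x_2 = (1 - (3)·-0.9609 - (-2)·-1.8426) / (7) = 0.0282
  x_3 = (-12 - (-2)·-0.9609 - (1)·0.0282) / (7) = -1.9929
Iteration 3:
  x_1 = (-3 - (1)·0.0282 - (-2)·-1.9929) / (7) = -1.0020
  x_2 = (1 - (3)·-1.0020 - (-2)·-1.9929) / (7) = 0.0029
  x_3 = (-12 - (-2)·-1.0020 - (1)·0.0029) / (7) = -2.0010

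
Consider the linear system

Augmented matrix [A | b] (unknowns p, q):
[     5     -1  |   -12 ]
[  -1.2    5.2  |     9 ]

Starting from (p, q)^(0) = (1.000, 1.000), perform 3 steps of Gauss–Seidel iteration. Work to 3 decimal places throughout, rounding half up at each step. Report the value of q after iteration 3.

Iteration 1:
  p = (-12 - (-1)·1.000) / (5) = -2.200
  q = (9 - (-1.2)·-2.200) / (5.2) = 1.223
Iteration 2:
  p = (-12 - (-1)·1.223) / (5) = -2.155
  q = (9 - (-1.2)·-2.155) / (5.2) = 1.233
Iteration 3:
  p = (-12 - (-1)·1.233) / (5) = -2.153
  q = (9 - (-1.2)·-2.153) / (5.2) = 1.234

1.234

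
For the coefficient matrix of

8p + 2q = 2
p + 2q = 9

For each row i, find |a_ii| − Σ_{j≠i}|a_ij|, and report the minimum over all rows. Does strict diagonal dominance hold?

row 1: |8| − (2) = 6
row 2: |2| − (1) = 1
minimum over rows = 1 → strictly diagonally dominant (convergence guaranteed)

1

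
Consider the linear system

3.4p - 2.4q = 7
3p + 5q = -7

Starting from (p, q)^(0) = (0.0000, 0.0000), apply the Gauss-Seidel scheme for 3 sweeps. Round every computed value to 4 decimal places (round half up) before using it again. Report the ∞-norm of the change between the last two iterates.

0.7878

Iteration 1:
  p = (7 - (-2.4)·0.0000) / (3.4) = 2.0588
  q = (-7 - (3)·2.0588) / (5) = -2.6353
Iteration 2:
  p = (7 - (-2.4)·-2.6353) / (3.4) = 0.1986
  q = (-7 - (3)·0.1986) / (5) = -1.5192
Iteration 3:
  p = (7 - (-2.4)·-1.5192) / (3.4) = 0.9864
  q = (-7 - (3)·0.9864) / (5) = -1.9918
Change: (0.7878, -0.4726) → max |·| = 0.7878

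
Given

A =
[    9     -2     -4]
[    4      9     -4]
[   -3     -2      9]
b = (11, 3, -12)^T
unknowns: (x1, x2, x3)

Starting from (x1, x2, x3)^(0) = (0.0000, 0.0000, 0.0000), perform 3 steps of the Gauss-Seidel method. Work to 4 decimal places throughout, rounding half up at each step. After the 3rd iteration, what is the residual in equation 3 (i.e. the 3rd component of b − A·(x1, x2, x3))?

Iteration 1:
  x1 = (11 - (-2)·0.0000 - (-4)·0.0000) / (9) = 1.2222
  x2 = (3 - (4)·1.2222 - (-4)·0.0000) / (9) = -0.2099
  x3 = (-12 - (-3)·1.2222 - (-2)·-0.2099) / (9) = -0.9726
Iteration 2:
  x1 = (11 - (-2)·-0.2099 - (-4)·-0.9726) / (9) = 0.7433
  x2 = (3 - (4)·0.7433 - (-4)·-0.9726) / (9) = -0.4293
  x3 = (-12 - (-3)·0.7433 - (-2)·-0.4293) / (9) = -1.1810
Iteration 3:
  x1 = (11 - (-2)·-0.4293 - (-4)·-1.1810) / (9) = 0.6019
  x2 = (3 - (4)·0.6019 - (-4)·-1.1810) / (9) = -0.4591
  x3 = (-12 - (-3)·0.6019 - (-2)·-0.4591) / (9) = -1.2347
Residual b − A·x = (-0.2741, -0.2145, -0.0002)

-0.0002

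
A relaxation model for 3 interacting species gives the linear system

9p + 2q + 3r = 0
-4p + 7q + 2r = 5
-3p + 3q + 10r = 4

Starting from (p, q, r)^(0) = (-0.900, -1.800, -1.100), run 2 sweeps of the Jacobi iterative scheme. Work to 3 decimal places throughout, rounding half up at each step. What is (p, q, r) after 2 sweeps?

Iteration 1:
  p = (0 - (2)·-1.800 - (3)·-1.100) / (9) = 0.767
  q = (5 - (-4)·-0.900 - (2)·-1.100) / (7) = 0.514
  r = (4 - (-3)·-0.900 - (3)·-1.800) / (10) = 0.670
Iteration 2:
  p = (0 - (2)·0.514 - (3)·0.670) / (9) = -0.338
  q = (5 - (-4)·0.767 - (2)·0.670) / (7) = 0.961
  r = (4 - (-3)·0.767 - (3)·0.514) / (10) = 0.476

(-0.338, 0.961, 0.476)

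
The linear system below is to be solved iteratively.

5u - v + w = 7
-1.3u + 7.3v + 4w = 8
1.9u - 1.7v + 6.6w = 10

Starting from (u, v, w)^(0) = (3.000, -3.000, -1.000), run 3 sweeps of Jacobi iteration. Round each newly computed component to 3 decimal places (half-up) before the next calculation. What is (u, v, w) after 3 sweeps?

(1.310, 0.447, 1.325)

Iteration 1:
  u = (7 - (-1)·-3.000 - (1)·-1.000) / (5) = 1.000
  v = (8 - (-1.3)·3.000 - (4)·-1.000) / (7.3) = 2.178
  w = (10 - (1.9)·3.000 - (-1.7)·-3.000) / (6.6) = -0.121
Iteration 2:
  u = (7 - (-1)·2.178 - (1)·-0.121) / (5) = 1.860
  v = (8 - (-1.3)·1.000 - (4)·-0.121) / (7.3) = 1.340
  w = (10 - (1.9)·1.000 - (-1.7)·2.178) / (6.6) = 1.788
Iteration 3:
  u = (7 - (-1)·1.340 - (1)·1.788) / (5) = 1.310
  v = (8 - (-1.3)·1.860 - (4)·1.788) / (7.3) = 0.447
  w = (10 - (1.9)·1.860 - (-1.7)·1.340) / (6.6) = 1.325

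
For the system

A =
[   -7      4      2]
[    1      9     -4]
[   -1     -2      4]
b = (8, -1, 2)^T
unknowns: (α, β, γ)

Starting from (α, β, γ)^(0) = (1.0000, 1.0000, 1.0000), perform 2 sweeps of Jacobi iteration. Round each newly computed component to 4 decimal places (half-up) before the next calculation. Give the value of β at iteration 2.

0.4762

Iteration 1:
  α = (8 - (4)·1.0000 - (2)·1.0000) / (-7) = -0.2857
  β = (-1 - (1)·1.0000 - (-4)·1.0000) / (9) = 0.2222
  γ = (2 - (-1)·1.0000 - (-2)·1.0000) / (4) = 1.2500
Iteration 2:
  α = (8 - (4)·0.2222 - (2)·1.2500) / (-7) = -0.6587
  β = (-1 - (1)·-0.2857 - (-4)·1.2500) / (9) = 0.4762
  γ = (2 - (-1)·-0.2857 - (-2)·0.2222) / (4) = 0.5397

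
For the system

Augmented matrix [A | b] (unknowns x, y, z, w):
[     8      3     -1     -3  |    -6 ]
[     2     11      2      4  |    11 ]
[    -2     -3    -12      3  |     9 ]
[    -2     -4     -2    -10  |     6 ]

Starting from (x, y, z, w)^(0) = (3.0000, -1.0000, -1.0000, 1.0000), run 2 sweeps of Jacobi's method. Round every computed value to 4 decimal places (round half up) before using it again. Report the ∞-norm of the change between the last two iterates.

Iteration 1:
  x = (-6 - (3)·-1.0000 - (-1)·-1.0000 - (-3)·1.0000) / (8) = -0.1250
  y = (11 - (2)·3.0000 - (2)·-1.0000 - (4)·1.0000) / (11) = 0.2727
  z = (9 - (-2)·3.0000 - (-3)·-1.0000 - (3)·1.0000) / (-12) = -0.7500
  w = (6 - (-2)·3.0000 - (-4)·-1.0000 - (-2)·-1.0000) / (-10) = -0.6000
Iteration 2:
  x = (-6 - (3)·0.2727 - (-1)·-0.7500 - (-3)·-0.6000) / (8) = -1.1710
  y = (11 - (2)·-0.1250 - (2)·-0.7500 - (4)·-0.6000) / (11) = 1.3773
  z = (9 - (-2)·-0.1250 - (-3)·0.2727 - (3)·-0.6000) / (-12) = -0.9473
  w = (6 - (-2)·-0.1250 - (-4)·0.2727 - (-2)·-0.7500) / (-10) = -0.5341
Change: (-1.0460, 1.1046, -0.1973, 0.0659) → max |·| = 1.1046

1.1046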